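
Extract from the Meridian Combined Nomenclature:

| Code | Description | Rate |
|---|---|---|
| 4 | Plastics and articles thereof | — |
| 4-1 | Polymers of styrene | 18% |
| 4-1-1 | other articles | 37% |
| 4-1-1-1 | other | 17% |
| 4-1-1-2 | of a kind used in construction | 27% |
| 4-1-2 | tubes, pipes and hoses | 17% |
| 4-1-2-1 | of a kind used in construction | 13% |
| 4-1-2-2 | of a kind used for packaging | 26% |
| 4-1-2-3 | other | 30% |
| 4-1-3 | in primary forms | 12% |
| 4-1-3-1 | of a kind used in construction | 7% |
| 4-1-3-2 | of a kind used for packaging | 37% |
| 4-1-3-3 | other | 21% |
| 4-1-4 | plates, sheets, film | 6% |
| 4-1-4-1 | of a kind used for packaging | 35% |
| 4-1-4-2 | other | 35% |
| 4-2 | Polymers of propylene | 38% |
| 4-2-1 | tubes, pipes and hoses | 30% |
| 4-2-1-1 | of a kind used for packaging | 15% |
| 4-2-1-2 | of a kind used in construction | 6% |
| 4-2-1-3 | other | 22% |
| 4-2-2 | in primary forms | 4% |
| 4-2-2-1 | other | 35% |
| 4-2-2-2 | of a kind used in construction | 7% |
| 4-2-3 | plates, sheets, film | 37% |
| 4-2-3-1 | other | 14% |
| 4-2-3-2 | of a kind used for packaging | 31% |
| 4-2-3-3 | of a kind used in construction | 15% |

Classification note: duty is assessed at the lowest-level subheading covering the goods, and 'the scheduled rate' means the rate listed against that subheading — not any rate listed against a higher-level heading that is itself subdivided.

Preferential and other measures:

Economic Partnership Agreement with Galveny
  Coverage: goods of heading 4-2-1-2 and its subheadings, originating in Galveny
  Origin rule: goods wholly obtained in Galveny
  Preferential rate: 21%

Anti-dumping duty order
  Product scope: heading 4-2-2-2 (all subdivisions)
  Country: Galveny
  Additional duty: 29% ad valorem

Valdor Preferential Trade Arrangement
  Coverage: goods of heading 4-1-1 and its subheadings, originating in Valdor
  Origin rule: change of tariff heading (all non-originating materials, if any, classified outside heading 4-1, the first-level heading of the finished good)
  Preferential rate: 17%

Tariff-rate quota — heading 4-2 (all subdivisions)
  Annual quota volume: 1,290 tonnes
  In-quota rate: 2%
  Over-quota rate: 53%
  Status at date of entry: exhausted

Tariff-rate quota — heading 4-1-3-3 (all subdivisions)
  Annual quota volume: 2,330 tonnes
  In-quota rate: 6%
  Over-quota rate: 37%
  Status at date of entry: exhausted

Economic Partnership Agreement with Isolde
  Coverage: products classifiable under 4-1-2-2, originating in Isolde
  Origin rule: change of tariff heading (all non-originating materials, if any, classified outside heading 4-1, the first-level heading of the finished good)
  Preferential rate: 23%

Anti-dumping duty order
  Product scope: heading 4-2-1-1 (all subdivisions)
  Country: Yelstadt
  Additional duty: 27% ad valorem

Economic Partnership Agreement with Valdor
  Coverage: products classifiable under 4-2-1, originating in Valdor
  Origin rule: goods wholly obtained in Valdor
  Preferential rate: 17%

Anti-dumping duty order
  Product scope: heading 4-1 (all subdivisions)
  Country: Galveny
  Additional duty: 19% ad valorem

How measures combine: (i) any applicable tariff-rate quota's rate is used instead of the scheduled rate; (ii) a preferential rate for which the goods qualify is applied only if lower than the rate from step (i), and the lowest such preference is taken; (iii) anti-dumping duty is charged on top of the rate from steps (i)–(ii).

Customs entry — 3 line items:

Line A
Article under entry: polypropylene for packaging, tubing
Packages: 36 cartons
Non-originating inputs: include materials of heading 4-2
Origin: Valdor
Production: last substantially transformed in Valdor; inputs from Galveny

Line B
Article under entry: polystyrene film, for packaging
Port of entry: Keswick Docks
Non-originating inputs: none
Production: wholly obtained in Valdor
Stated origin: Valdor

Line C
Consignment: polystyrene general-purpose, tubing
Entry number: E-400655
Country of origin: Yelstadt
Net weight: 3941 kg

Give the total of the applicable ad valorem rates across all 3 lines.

Line A: polypropylene → 4-2; tubing → 4-2-1; for packaging → 4-2-1-1. Scheduled 15%. quota on 4-2 exhausted → over-quota 53%; Valdor agreement on 4-1-1: 4-2-1-1 not covered; Valdor agreement on 4-2-1: not wholly obtained. → 53%.
Line B: polystyrene → 4-1; film → 4-1-4; for packaging → 4-1-4-1. Scheduled 35%. Valdor agreement on 4-1-1: 4-1-4-1 not covered; Valdor agreement on 4-2-1: 4-1-4-1 not covered. → 35%.
Line C: polystyrene → 4-1; tubing → 4-1-2; general-purpose → 4-1-2-3. Scheduled 30%. No special measure applies. → 30%.
Sum: 53% + 35% + 30% = 118%.

118%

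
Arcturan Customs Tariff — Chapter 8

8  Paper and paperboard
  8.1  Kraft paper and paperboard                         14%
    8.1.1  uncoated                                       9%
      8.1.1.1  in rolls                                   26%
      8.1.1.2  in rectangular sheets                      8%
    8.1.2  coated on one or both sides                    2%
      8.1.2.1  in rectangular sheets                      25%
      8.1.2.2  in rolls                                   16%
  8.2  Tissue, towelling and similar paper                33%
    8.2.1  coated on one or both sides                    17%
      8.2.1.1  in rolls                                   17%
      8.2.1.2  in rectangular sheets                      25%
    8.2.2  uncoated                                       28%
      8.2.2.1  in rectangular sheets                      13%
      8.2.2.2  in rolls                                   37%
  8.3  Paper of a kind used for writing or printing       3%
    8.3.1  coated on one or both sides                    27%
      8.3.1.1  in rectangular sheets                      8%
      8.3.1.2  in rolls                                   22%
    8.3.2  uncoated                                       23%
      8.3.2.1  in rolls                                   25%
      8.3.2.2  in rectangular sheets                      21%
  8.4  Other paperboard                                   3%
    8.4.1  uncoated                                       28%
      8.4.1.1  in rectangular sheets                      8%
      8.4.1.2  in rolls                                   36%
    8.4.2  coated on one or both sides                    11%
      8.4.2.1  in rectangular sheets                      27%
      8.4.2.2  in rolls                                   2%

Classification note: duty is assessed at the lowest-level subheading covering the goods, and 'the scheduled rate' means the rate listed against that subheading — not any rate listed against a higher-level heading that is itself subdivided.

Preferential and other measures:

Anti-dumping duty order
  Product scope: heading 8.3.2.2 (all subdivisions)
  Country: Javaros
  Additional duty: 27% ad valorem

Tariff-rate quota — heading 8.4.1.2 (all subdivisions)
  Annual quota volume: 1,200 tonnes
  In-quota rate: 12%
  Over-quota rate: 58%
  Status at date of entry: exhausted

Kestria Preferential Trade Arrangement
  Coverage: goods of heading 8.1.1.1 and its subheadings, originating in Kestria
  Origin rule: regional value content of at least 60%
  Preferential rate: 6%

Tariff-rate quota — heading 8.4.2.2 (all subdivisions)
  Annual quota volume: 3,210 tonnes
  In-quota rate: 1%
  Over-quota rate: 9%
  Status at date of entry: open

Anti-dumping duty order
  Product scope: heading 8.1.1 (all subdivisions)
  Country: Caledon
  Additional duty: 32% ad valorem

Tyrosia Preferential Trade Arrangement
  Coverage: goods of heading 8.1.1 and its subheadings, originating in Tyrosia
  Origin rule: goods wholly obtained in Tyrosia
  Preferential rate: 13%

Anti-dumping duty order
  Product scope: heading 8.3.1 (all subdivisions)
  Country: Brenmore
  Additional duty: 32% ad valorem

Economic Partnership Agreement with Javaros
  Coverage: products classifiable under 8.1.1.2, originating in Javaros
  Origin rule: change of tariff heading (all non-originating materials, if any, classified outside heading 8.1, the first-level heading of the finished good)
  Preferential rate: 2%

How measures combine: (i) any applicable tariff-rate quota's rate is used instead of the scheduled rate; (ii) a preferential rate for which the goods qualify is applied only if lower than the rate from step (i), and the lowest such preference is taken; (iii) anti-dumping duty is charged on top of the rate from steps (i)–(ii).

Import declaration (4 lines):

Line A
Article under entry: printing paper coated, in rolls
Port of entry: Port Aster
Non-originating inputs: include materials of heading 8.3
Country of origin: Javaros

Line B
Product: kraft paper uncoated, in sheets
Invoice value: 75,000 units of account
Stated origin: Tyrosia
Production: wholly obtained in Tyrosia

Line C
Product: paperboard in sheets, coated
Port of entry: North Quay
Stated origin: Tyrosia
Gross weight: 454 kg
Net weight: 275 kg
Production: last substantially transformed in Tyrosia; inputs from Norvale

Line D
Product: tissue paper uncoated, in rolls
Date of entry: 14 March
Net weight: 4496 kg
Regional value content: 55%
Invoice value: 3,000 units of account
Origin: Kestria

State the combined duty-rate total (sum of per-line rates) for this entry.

Line A: printing paper → 8.3; coated → 8.3.1; in rolls → 8.3.1.2. Scheduled 22%. Javaros agreement on 8.1.1.2: 8.3.1.2 not covered. → 22%.
Line B: kraft paper → 8.1; uncoated → 8.1.1; in sheets → 8.1.1.2. Scheduled 8%. Tyrosia agreement on 8.1.1: wholly obtained → 13% available; preference 13% not lower than 8% → no reduction. → 8%.
Line C: paperboard → 8.4; coated → 8.4.2; in sheets → 8.4.2.1. Scheduled 27%. Tyrosia agreement on 8.1.1: 8.4.2.1 not covered. → 27%.
Line D: tissue paper → 8.2; uncoated → 8.2.2; in rolls → 8.2.2.2. Scheduled 37%. Kestria agreement on 8.1.1.1: 8.2.2.2 not covered. → 37%.
Sum: 22% + 8% + 27% + 37% = 94%.

94%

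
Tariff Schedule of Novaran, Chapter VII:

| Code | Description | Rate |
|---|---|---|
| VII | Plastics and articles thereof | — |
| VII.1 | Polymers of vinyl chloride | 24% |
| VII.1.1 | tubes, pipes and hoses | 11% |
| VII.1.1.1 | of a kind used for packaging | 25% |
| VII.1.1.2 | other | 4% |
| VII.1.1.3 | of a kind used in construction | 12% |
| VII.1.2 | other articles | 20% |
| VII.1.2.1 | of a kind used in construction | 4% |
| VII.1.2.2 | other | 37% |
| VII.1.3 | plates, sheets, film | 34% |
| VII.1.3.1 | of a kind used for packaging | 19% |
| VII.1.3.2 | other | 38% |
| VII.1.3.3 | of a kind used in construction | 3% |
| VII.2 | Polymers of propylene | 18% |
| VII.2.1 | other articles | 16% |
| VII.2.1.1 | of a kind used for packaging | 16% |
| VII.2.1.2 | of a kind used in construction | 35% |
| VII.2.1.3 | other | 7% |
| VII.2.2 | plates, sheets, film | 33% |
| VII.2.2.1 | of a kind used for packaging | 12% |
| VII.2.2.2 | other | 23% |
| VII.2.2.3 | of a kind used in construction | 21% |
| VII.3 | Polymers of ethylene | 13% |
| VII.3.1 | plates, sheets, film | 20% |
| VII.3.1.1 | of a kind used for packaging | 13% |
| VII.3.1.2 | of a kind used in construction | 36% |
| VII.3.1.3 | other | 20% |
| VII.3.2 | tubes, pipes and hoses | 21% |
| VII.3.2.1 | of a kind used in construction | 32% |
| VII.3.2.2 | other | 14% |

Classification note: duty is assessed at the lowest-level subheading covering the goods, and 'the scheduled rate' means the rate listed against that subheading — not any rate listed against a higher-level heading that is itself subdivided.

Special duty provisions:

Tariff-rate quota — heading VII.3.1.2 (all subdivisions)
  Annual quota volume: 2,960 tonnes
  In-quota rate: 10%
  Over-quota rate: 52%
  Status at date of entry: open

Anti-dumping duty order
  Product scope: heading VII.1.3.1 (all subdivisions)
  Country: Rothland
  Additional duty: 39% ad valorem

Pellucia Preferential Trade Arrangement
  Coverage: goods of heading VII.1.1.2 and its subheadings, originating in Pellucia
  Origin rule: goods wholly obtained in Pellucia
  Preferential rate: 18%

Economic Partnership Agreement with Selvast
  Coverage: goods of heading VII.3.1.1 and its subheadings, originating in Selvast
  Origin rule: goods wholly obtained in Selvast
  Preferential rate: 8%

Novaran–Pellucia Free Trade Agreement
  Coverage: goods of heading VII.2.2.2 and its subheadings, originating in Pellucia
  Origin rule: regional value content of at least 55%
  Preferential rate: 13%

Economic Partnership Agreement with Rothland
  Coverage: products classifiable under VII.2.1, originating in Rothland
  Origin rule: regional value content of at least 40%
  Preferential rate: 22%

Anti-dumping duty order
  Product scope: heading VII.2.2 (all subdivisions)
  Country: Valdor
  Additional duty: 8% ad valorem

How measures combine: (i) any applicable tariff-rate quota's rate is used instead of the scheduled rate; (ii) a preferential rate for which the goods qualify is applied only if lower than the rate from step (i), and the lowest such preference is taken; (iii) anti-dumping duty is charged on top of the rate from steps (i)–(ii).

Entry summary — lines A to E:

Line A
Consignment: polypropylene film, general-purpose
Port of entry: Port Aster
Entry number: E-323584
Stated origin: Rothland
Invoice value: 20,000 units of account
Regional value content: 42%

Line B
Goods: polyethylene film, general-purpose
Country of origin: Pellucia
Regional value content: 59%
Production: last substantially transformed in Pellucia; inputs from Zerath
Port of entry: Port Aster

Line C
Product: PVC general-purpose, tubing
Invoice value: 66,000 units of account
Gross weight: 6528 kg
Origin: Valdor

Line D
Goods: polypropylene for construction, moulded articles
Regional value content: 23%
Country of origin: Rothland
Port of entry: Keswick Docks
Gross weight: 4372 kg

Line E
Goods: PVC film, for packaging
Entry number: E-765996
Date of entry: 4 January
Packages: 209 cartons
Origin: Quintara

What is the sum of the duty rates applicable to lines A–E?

Line A: polypropylene → VII.2; film → VII.2.2; general-purpose → VII.2.2.2. Scheduled 23%. Rothland agreement on VII.2.1: VII.2.2.2 not covered. → 23%.
Line B: polyethylene → VII.3; film → VII.3.1; general-purpose → VII.3.1.3. Scheduled 20%. Pellucia agreement on VII.1.1.2: VII.3.1.3 not covered; Pellucia agreement on VII.2.2.2: VII.3.1.3 not covered. → 20%.
Line C: PVC → VII.1; tubing → VII.1.1; general-purpose → VII.1.1.2. Scheduled 4%. No special measure applies. → 4%.
Line D: polypropylene → VII.2; moulded articles → VII.2.1; for construction → VII.2.1.2. Scheduled 35%. Rothland agreement on VII.2.1: RVC < 40%. → 35%.
Line E: PVC → VII.1; film → VII.1.3; for packaging → VII.1.3.1. Scheduled 19%. No special measure applies. → 19%.
Sum: 23% + 20% + 4% + 35% + 19% = 101%.

101%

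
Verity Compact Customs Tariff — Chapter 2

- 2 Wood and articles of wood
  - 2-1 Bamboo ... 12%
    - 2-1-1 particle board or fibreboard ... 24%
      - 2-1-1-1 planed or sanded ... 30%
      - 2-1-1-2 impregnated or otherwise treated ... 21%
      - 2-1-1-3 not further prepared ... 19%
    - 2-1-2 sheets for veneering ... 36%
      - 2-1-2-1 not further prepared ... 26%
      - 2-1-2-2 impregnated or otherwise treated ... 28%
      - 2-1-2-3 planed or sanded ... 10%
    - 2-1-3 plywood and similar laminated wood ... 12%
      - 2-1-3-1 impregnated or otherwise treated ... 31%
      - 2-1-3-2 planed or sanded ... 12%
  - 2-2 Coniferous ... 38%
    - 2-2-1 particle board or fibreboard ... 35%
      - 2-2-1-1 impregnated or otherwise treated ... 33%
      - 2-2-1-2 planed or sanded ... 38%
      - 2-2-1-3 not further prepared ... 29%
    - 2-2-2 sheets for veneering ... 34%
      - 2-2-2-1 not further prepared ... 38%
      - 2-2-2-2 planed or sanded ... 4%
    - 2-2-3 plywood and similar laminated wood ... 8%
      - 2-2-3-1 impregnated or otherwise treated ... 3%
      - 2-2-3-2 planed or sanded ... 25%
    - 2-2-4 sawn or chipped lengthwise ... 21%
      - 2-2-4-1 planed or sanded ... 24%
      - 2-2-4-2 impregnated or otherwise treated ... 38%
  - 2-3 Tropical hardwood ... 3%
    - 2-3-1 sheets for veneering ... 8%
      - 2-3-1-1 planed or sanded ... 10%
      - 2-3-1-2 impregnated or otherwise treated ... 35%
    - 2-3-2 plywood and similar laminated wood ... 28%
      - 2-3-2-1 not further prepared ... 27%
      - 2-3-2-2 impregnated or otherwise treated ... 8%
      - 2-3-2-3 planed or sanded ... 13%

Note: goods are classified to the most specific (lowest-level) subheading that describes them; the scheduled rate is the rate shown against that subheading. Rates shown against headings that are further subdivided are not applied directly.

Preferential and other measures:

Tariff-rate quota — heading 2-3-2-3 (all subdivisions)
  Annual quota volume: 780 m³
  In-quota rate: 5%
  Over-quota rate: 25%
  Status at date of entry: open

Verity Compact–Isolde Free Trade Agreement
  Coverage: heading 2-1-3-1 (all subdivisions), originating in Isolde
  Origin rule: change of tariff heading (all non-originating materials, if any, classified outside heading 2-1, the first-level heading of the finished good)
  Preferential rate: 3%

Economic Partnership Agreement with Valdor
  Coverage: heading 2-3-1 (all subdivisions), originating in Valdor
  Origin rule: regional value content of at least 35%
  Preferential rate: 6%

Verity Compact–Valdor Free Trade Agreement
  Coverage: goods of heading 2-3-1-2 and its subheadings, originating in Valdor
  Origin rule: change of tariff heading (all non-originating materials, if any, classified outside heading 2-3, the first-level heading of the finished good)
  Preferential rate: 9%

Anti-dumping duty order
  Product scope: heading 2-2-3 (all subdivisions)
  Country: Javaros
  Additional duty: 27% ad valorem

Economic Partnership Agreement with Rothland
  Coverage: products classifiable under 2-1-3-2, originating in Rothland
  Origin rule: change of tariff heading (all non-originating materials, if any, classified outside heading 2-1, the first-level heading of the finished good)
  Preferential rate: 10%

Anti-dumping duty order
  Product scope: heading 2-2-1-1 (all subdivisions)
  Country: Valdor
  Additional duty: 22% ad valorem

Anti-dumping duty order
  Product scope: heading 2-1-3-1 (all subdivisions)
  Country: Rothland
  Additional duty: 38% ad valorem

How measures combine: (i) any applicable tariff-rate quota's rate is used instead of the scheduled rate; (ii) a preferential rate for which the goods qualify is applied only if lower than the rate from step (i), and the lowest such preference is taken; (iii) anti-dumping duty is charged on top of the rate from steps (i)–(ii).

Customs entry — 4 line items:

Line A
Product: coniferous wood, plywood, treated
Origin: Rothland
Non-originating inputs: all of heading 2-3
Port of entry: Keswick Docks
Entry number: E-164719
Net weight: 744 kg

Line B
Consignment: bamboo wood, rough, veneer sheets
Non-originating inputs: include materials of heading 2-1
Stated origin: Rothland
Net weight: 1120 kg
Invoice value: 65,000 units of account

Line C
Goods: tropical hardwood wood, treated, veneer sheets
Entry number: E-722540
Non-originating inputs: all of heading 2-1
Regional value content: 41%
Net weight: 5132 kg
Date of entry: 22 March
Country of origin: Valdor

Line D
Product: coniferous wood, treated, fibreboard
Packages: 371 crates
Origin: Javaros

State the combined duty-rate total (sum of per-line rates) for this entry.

Line A: coniferous → 2-2; plywood → 2-2-3; treated → 2-2-3-1. Scheduled 3%. Rothland agreement on 2-1-3-2: 2-2-3-1 not covered. → 3%.
Line B: bamboo → 2-1; veneer sheets → 2-1-2; rough → 2-1-2-1. Scheduled 26%. Rothland agreement on 2-1-3-2: 2-1-2-1 not covered. → 26%.
Line C: tropical hardwood → 2-3; veneer sheets → 2-3-1; treated → 2-3-1-2. Scheduled 35%. Valdor agreement on 2-3-1: RVC ≥ 35% → 6% available; Valdor agreement on 2-3-1-2: CTH met → 9% available; preferential 6%. → 6%.
Line D: coniferous → 2-2; fibreboard → 2-2-1; treated → 2-2-1-1. Scheduled 33%. No special measure applies. → 33%.
Sum: 3% + 26% + 6% + 33% = 68%.

68%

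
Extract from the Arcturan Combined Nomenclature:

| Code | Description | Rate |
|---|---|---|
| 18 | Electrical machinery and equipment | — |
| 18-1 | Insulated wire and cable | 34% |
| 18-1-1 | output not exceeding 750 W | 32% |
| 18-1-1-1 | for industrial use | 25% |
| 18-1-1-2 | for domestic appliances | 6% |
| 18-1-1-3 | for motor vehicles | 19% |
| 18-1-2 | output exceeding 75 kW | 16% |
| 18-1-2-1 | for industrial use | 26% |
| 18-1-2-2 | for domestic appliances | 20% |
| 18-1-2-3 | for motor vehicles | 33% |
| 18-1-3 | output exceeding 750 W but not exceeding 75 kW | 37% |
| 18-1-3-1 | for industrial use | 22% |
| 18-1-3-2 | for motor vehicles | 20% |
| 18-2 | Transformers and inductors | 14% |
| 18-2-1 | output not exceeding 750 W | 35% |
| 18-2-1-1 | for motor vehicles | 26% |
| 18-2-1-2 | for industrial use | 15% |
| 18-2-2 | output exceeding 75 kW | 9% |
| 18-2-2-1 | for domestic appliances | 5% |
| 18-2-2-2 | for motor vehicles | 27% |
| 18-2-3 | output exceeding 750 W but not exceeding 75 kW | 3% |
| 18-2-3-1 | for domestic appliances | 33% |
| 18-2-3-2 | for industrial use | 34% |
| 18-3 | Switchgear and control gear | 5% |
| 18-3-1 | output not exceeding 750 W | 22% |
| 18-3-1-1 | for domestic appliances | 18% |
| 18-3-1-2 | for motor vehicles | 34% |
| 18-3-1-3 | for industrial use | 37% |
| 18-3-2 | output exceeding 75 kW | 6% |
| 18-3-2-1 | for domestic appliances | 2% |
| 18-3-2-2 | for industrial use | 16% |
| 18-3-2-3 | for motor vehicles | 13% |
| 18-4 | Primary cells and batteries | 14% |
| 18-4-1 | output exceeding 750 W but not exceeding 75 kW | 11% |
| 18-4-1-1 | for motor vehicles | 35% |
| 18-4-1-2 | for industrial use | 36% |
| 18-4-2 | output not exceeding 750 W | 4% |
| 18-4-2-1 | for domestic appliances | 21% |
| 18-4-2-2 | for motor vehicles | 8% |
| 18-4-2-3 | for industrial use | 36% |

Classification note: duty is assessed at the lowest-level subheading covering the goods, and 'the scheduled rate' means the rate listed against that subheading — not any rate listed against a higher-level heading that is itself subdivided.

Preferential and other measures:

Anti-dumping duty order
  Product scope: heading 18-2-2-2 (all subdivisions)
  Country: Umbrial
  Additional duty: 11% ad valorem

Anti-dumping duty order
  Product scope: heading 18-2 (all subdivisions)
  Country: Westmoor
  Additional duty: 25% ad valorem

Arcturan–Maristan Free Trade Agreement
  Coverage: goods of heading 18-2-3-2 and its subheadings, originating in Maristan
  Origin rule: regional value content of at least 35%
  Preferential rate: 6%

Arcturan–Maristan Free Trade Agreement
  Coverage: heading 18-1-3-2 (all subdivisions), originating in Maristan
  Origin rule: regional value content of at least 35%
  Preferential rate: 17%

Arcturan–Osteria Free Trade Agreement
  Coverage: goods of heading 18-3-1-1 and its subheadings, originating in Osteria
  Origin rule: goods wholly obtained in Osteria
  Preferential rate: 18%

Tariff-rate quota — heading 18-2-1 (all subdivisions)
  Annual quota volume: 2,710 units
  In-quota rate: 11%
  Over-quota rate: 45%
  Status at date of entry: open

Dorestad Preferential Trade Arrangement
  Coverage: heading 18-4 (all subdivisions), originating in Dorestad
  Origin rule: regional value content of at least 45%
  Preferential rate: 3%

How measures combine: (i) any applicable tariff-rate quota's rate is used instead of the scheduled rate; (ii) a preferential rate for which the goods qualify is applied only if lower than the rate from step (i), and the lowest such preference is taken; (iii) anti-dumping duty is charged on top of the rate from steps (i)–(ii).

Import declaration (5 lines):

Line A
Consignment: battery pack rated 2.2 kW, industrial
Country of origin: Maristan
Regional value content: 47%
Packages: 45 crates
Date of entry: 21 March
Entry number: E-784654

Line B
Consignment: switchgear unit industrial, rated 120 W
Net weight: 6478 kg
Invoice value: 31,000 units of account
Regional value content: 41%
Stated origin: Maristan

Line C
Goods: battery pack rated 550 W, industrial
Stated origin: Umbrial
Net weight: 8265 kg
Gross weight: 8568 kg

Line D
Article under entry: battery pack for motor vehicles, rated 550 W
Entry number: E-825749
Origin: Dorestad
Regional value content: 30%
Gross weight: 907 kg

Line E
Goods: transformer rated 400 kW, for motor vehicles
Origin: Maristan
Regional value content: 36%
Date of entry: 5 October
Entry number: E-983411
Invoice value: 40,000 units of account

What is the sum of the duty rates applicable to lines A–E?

Line A: battery pack → 18-4; rated 2.2 kW → 18-4-1; industrial → 18-4-1-2. Scheduled 36%. Maristan agreement on 18-2-3-2: 18-4-1-2 not covered; Maristan agreement on 18-1-3-2: 18-4-1-2 not covered. → 36%.
Line B: switchgear unit → 18-3; rated 120 W → 18-3-1; industrial → 18-3-1-3. Scheduled 37%. Maristan agreement on 18-2-3-2: 18-3-1-3 not covered; Maristan agreement on 18-1-3-2: 18-3-1-3 not covered. → 37%.
Line C: battery pack → 18-4; rated 550 W → 18-4-2; industrial → 18-4-2-3. Scheduled 36%. No special measure applies. → 36%.
Line D: battery pack → 18-4; rated 550 W → 18-4-2; for motor vehicles → 18-4-2-2. Scheduled 8%. Dorestad agreement on 18-4: RVC < 45%. → 8%.
Line E: transformer → 18-2; rated 400 kW → 18-2-2; for motor vehicles → 18-2-2-2. Scheduled 27%. Maristan agreement on 18-2-3-2: 18-2-2-2 not covered; Maristan agreement on 18-1-3-2: 18-2-2-2 not covered. → 27%.
Sum: 36% + 37% + 36% + 8% + 27% = 144%.

144%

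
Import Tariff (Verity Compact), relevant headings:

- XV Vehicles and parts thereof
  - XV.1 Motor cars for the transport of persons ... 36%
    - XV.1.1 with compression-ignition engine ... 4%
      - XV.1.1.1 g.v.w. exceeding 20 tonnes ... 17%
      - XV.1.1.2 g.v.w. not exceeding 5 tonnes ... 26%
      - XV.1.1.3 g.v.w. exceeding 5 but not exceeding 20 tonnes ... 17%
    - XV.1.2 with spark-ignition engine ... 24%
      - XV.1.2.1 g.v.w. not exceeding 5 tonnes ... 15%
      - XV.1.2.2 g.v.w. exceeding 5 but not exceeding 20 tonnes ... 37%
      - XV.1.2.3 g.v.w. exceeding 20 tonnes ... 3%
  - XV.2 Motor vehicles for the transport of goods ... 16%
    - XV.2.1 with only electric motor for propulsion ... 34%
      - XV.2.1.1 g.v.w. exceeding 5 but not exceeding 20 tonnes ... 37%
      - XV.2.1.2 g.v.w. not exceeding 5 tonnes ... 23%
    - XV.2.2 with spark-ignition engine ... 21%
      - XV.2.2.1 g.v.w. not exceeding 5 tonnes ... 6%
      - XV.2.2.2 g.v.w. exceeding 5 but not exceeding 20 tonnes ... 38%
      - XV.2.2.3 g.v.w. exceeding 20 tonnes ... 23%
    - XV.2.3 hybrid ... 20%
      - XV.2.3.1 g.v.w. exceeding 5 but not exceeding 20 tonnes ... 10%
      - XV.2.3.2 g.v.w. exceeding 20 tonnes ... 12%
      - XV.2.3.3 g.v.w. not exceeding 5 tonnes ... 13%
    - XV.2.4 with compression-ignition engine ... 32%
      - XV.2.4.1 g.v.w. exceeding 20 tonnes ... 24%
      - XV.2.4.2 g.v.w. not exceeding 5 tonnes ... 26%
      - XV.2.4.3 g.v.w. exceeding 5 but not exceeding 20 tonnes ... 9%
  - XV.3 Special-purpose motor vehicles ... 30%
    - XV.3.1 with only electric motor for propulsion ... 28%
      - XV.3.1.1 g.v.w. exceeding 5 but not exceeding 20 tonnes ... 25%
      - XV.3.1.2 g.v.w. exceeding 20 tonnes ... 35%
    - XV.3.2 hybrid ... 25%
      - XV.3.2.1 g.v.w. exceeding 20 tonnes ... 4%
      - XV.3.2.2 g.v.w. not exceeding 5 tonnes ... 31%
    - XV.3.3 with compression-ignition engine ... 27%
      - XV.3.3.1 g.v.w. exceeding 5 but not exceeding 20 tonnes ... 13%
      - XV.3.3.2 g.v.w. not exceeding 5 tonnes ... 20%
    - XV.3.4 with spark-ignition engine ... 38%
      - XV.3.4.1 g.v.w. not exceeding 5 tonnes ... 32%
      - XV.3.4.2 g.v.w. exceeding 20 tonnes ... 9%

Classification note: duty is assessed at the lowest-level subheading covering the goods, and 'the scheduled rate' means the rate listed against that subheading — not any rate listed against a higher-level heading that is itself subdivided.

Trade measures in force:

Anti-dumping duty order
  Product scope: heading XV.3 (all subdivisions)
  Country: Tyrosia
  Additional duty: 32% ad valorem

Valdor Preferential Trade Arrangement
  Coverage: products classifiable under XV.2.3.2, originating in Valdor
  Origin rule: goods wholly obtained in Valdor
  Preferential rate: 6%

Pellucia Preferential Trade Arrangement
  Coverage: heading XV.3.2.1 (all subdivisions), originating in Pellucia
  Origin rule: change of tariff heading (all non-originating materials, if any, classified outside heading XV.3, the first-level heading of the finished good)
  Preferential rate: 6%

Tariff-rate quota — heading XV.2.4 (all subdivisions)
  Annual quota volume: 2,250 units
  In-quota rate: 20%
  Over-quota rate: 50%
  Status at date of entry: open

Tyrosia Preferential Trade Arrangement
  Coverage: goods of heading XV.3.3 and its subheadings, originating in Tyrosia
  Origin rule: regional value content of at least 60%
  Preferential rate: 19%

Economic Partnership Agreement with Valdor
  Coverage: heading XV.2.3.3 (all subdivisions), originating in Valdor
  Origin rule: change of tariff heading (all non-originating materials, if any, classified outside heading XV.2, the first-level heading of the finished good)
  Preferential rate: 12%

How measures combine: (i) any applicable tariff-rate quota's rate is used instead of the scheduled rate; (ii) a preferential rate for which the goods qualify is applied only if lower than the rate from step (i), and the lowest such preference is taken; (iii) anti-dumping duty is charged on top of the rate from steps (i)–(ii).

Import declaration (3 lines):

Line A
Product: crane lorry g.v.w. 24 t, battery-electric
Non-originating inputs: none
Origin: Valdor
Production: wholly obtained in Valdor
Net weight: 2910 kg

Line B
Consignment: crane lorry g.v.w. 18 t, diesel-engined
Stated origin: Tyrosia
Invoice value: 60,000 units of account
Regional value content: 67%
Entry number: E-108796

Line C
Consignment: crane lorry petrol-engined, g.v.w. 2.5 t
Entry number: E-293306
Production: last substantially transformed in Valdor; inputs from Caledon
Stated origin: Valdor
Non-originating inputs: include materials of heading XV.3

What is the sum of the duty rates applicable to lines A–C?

112%

Line A: crane lorry → XV.3; battery-electric → XV.3.1; g.v.w. 24 t → XV.3.1.2. Scheduled 35%. Valdor agreement on XV.2.3.2: XV.3.1.2 not covered; Valdor agreement on XV.2.3.3: XV.3.1.2 not covered. → 35%.
Line B: crane lorry → XV.3; diesel-engined → XV.3.3; g.v.w. 18 t → XV.3.3.1. Scheduled 13%. Tyrosia agreement on XV.3.3: RVC ≥ 60% → 19% available; preference 19% not lower than 13% → no reduction; anti-dumping (Tyrosia, XV.3): +32%; total 13% + 32% = 45%. → 45%.
Line C: crane lorry → XV.3; petrol-engined → XV.3.4; g.v.w. 2.5 t → XV.3.4.1. Scheduled 32%. Valdor agreement on XV.2.3.2: XV.3.4.1 not covered; Valdor agreement on XV.2.3.3: XV.3.4.1 not covered. → 32%.
Sum: 35% + 45% + 32% = 112%.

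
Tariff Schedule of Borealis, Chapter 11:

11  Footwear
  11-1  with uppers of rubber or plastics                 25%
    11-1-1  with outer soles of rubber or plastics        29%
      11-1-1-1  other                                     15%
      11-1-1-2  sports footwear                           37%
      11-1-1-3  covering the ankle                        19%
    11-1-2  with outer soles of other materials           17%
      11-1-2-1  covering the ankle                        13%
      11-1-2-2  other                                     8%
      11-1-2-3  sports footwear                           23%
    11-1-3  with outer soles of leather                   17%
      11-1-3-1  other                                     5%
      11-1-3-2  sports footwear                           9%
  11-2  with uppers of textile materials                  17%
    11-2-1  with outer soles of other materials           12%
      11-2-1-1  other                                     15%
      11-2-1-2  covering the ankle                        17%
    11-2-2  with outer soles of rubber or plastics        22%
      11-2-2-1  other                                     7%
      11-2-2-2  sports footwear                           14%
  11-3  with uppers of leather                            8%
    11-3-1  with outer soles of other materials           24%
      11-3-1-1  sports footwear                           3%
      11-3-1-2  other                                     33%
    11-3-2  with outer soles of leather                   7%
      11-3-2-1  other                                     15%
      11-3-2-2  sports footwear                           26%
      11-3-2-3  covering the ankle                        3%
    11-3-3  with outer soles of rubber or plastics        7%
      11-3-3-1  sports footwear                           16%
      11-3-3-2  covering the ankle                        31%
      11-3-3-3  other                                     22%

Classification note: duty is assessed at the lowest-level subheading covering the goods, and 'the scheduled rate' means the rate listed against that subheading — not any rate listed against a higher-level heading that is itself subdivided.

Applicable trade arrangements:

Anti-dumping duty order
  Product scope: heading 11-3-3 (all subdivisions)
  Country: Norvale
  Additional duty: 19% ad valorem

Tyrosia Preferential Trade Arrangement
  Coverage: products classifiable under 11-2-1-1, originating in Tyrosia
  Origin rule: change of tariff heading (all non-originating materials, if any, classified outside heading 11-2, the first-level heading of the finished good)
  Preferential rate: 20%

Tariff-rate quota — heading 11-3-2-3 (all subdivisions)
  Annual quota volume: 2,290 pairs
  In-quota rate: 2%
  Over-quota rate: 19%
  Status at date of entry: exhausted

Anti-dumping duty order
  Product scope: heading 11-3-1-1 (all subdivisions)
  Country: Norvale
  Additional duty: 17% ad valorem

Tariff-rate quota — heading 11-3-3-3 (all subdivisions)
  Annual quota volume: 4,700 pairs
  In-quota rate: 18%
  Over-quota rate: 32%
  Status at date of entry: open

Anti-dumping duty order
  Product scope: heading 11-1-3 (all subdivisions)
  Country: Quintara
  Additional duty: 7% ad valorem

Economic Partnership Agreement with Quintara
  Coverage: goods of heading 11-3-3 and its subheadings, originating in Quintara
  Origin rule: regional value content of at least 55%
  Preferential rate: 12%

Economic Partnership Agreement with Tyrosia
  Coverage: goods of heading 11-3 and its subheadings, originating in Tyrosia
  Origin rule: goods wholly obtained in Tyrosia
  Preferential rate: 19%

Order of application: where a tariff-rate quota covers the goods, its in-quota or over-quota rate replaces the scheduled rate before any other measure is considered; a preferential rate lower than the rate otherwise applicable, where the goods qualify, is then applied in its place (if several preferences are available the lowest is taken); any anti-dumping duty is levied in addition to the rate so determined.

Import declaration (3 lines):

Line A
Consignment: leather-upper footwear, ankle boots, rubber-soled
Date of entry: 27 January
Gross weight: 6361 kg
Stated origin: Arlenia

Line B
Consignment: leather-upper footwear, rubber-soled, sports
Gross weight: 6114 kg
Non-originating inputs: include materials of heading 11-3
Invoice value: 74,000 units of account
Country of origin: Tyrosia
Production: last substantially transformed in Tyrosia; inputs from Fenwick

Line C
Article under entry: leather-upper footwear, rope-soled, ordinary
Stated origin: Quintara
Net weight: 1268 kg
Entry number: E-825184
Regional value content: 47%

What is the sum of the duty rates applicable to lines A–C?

Line A: leather-upper → 11-3; rubber-soled → 11-3-3; ankle boots → 11-3-3-2. Scheduled 31%. No special measure applies. → 31%.
Line B: leather-upper → 11-3; rubber-soled → 11-3-3; sports → 11-3-3-1. Scheduled 16%. Tyrosia agreement on 11-2-1-1: 11-3-3-1 not covered; Tyrosia agreement on 11-3: not wholly obtained. → 16%.
Line C: leather-upper → 11-3; rope-soled → 11-3-1; ordinary → 11-3-1-2. Scheduled 33%. Quintara agreement on 11-3-3: 11-3-1-2 not covered. → 33%.
Sum: 31% + 16% + 33% = 80%.

80%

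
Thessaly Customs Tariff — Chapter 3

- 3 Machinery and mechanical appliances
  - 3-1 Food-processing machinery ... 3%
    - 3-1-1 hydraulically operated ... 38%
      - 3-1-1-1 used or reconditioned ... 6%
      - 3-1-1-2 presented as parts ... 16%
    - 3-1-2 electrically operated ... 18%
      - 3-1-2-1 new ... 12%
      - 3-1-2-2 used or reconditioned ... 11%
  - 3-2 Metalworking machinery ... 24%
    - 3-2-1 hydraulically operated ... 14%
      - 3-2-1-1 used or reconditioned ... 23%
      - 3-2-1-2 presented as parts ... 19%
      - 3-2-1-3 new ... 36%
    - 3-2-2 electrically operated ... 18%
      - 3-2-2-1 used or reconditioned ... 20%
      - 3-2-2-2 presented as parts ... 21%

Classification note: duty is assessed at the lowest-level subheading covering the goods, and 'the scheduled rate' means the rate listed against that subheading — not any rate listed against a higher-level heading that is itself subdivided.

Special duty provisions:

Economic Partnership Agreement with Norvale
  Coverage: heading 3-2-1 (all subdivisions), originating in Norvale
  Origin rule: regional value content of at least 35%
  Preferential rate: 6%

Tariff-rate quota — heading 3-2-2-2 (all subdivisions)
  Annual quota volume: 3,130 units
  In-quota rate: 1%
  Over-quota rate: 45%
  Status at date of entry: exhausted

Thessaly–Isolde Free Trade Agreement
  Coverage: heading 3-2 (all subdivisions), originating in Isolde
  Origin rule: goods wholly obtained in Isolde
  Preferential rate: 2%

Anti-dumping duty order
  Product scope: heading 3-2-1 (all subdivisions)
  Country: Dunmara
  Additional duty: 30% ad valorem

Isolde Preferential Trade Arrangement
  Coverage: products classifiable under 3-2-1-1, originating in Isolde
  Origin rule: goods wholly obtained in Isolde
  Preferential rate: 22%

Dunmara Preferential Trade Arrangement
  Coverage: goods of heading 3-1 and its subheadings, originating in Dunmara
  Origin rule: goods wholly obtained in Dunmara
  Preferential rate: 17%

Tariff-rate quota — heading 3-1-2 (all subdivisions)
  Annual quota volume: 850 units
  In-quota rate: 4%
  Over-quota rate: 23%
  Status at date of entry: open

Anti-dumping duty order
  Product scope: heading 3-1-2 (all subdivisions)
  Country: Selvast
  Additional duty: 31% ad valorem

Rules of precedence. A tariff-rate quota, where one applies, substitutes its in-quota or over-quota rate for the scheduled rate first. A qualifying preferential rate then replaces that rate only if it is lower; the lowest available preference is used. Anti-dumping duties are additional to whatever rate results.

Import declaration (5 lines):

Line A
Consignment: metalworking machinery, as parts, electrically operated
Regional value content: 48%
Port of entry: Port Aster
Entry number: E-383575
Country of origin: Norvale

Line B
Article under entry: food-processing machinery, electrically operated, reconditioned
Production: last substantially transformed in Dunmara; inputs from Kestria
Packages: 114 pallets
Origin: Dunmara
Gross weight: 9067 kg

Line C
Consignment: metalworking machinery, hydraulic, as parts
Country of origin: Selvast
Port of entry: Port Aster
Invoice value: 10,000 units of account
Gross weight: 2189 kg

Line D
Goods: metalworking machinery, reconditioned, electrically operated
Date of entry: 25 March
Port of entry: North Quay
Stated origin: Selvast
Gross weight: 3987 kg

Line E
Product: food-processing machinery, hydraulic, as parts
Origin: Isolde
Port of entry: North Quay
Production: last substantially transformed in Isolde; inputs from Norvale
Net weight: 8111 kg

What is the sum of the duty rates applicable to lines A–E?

Line A: metalworking → 3-2; electrically operated → 3-2-2; as parts → 3-2-2-2. Scheduled 21%. quota on 3-2-2-2 exhausted → over-quota 45%; Norvale agreement on 3-2-1: 3-2-2-2 not covered. → 45%.
Line B: food-processing → 3-1; electrically operated → 3-1-2; reconditioned → 3-1-2-2. Scheduled 11%. quota on 3-1-2 open → in-quota 4%; Dunmara agreement on 3-1: not wholly obtained. → 4%.
Line C: metalworking → 3-2; hydraulic → 3-2-1; as parts → 3-2-1-2. Scheduled 19%. No special measure applies. → 19%.
Line D: metalworking → 3-2; electrically operated → 3-2-2; reconditioned → 3-2-2-1. Scheduled 20%. No special measure applies. → 20%.
Line E: food-processing → 3-1; hydraulic → 3-1-1; as parts → 3-1-1-2. Scheduled 16%. Isolde agreement on 3-2: 3-1-1-2 not covered; Isolde agreement on 3-2-1-1: 3-1-1-2 not covered. → 16%.
Sum: 45% + 4% + 19% + 20% + 16% = 104%.

104%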